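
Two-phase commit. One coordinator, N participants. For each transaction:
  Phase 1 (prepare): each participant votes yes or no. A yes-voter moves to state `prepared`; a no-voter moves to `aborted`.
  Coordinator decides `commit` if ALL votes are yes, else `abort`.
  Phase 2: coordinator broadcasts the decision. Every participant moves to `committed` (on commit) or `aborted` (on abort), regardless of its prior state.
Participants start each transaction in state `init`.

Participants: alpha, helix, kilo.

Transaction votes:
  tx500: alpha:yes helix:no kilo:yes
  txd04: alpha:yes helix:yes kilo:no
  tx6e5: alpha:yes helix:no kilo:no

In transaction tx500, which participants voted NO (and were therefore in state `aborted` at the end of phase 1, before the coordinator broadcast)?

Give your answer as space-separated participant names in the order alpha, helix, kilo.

Txn tx500 phase 1: alpha yes -> prepared; helix no -> aborted; kilo yes -> prepared

Answer: helix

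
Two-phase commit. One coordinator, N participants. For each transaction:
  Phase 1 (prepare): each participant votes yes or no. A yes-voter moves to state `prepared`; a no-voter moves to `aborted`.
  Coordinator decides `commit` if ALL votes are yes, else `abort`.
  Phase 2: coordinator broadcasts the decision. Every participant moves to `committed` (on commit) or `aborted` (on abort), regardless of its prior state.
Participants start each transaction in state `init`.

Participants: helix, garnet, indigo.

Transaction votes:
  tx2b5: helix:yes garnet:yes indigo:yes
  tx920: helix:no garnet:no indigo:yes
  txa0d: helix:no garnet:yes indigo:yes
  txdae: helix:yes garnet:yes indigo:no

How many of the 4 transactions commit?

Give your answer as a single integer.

tx2b5: all yes -> commit (commits=1)
tx920: no from helix, garnet -> abort (commits=1)
txa0d: no from helix -> abort (commits=1)
txdae: no from indigo -> abort (commits=1)

Answer: 1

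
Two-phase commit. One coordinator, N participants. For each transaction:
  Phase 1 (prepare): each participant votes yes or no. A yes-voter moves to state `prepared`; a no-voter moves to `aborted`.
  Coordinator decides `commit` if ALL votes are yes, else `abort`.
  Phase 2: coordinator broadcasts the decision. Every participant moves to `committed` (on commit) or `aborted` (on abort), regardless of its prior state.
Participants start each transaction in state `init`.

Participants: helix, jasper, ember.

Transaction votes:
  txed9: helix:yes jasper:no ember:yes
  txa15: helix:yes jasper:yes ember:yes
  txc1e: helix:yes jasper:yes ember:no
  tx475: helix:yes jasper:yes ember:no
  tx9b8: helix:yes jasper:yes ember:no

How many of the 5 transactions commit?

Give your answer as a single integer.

Answer: 1

Derivation:
txed9: no from jasper -> abort (commits=0)
txa15: all yes -> commit (commits=1)
txc1e: no from ember -> abort (commits=1)
tx475: no from ember -> abort (commits=1)
tx9b8: no from ember -> abort (commits=1)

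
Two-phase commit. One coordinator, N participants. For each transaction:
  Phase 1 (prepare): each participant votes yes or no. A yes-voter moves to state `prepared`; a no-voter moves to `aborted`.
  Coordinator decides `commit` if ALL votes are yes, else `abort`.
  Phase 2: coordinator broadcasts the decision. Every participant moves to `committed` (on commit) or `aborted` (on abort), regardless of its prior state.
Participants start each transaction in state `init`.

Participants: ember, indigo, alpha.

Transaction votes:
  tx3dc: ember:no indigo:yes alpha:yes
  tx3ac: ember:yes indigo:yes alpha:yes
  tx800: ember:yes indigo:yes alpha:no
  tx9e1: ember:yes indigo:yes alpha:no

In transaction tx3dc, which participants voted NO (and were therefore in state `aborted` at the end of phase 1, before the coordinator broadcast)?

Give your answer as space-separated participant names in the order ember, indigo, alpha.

Txn tx3dc phase 1: ember no -> aborted; indigo yes -> prepared; alpha yes -> prepared

Answer: ember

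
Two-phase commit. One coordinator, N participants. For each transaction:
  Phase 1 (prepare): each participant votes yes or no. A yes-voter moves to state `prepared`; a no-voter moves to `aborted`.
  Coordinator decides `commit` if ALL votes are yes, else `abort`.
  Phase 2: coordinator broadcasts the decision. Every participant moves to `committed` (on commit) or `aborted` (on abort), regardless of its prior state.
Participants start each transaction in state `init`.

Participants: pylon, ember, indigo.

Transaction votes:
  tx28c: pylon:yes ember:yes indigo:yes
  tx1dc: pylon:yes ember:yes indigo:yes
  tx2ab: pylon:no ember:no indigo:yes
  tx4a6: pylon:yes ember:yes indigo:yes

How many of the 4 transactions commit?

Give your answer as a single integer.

Answer: 3

Derivation:
tx28c: all yes -> commit (commits=1)
tx1dc: all yes -> commit (commits=2)
tx2ab: no from pylon, ember -> abort (commits=2)
tx4a6: all yes -> commit (commits=3)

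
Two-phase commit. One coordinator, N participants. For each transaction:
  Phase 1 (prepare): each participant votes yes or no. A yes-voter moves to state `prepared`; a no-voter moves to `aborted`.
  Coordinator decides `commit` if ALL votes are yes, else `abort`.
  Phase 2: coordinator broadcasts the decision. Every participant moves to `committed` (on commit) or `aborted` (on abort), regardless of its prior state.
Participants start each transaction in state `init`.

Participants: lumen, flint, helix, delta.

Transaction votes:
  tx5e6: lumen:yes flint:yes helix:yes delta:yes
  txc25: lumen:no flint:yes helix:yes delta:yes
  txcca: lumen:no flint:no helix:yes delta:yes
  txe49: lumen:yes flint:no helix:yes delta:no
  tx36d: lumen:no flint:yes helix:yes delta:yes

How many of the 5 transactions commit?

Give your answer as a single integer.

Answer: 1

Derivation:
tx5e6: all yes -> commit (commits=1)
txc25: no from lumen -> abort (commits=1)
txcca: no from lumen, flint -> abort (commits=1)
txe49: no from flint, delta -> abort (commits=1)
tx36d: no from lumen -> abort (commits=1)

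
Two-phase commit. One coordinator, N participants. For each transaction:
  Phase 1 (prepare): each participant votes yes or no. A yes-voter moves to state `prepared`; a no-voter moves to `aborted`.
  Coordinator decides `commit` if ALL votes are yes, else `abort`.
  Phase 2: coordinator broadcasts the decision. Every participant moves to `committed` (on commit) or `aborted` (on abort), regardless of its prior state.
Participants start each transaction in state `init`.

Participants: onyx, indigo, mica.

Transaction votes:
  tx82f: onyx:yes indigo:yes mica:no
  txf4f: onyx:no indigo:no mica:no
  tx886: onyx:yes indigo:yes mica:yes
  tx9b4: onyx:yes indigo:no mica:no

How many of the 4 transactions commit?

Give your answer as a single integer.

Answer: 1

Derivation:
tx82f: no from mica -> abort (commits=0)
txf4f: no from onyx, indigo, mica -> abort (commits=0)
tx886: all yes -> commit (commits=1)
tx9b4: no from indigo, mica -> abort (commits=1)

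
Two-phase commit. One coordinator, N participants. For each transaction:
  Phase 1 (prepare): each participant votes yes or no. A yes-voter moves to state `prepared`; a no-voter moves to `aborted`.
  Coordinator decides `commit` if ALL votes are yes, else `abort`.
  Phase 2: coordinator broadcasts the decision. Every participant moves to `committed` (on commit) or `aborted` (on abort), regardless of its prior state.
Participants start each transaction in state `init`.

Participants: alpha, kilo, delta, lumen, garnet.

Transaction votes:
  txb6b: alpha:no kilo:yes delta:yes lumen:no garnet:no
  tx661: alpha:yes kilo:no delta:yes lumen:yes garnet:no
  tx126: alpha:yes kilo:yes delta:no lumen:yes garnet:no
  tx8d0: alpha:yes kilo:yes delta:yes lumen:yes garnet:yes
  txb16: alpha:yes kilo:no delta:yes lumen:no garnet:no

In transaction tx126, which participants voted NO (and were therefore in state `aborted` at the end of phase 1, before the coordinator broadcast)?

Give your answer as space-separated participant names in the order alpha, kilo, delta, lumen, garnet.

Answer: delta garnet

Derivation:
Txn tx126 phase 1: alpha yes -> prepared; kilo yes -> prepared; delta no -> aborted; lumen yes -> prepared; garnet no -> aborted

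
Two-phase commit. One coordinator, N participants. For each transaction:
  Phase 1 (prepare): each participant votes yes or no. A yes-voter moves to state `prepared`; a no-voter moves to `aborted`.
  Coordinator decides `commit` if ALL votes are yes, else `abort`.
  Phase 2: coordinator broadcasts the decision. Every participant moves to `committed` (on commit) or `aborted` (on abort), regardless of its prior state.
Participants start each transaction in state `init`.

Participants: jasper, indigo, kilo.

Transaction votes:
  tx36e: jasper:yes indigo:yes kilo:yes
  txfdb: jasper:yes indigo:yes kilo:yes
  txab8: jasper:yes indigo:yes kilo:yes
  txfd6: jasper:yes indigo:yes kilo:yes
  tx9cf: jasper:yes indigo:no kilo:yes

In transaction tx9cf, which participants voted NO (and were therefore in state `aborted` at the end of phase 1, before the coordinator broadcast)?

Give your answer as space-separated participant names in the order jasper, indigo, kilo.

Txn tx9cf phase 1: jasper yes -> prepared; indigo no -> aborted; kilo yes -> prepared

Answer: indigo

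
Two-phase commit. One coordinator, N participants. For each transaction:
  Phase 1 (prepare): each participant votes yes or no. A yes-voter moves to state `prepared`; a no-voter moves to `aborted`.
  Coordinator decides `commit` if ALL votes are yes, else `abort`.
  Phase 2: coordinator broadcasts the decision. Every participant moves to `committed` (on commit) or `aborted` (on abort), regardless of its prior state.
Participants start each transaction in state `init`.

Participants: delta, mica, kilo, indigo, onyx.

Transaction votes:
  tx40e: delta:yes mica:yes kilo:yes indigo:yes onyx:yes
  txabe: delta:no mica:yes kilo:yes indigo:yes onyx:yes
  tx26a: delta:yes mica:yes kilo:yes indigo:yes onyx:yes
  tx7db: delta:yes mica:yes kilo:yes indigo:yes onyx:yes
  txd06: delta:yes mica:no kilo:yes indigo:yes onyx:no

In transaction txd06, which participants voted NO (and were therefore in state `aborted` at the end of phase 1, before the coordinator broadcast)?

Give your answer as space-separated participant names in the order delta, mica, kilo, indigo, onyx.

Txn txd06 phase 1: delta yes -> prepared; mica no -> aborted; kilo yes -> prepared; indigo yes -> prepared; onyx no -> aborted

Answer: mica onyx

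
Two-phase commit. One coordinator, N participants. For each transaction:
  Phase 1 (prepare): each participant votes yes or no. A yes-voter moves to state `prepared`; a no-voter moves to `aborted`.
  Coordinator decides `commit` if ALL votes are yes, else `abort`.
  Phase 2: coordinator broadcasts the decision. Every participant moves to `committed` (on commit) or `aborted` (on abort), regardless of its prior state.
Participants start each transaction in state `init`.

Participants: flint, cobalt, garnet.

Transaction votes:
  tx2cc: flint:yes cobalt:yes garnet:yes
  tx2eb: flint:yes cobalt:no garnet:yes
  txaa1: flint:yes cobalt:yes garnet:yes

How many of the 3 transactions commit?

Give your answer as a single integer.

Answer: 2

Derivation:
tx2cc: all yes -> commit (commits=1)
tx2eb: no from cobalt -> abort (commits=1)
txaa1: all yes -> commit (commits=2)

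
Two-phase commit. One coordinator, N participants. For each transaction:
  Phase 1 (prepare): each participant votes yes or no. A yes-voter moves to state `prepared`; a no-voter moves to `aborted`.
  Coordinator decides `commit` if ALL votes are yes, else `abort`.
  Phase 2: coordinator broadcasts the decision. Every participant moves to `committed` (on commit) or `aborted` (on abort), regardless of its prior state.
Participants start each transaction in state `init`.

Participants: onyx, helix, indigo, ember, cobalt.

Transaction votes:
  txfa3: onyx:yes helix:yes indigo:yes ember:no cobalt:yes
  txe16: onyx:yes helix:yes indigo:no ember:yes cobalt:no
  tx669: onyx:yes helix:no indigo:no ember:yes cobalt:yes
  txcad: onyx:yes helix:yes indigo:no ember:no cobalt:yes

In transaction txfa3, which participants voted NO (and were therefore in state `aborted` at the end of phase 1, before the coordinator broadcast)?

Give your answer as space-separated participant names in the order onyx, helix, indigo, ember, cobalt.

Answer: ember

Derivation:
Txn txfa3 phase 1: onyx yes -> prepared; helix yes -> prepared; indigo yes -> prepared; ember no -> aborted; cobalt yes -> prepared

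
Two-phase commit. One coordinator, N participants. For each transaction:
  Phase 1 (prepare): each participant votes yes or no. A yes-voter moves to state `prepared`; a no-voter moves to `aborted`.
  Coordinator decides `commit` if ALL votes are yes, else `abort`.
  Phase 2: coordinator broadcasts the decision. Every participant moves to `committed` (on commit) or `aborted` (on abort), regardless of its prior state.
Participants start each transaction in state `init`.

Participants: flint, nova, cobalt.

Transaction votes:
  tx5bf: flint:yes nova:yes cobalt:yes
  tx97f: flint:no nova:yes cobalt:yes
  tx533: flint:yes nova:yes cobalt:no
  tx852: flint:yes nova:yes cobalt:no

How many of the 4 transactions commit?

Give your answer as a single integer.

tx5bf: all yes -> commit (commits=1)
tx97f: no from flint -> abort (commits=1)
tx533: no from cobalt -> abort (commits=1)
tx852: no from cobalt -> abort (commits=1)

Answer: 1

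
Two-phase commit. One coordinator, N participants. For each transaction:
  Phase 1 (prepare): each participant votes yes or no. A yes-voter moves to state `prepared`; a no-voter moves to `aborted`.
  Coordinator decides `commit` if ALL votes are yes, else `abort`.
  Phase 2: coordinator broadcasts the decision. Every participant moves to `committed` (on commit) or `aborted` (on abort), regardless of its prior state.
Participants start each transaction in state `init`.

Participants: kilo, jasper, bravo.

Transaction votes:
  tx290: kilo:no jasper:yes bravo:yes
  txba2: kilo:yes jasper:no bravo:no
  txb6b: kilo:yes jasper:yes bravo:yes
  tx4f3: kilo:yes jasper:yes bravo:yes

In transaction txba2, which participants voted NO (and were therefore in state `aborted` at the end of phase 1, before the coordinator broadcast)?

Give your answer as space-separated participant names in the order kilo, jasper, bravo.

Txn txba2 phase 1: kilo yes -> prepared; jasper no -> aborted; bravo no -> aborted

Answer: jasper bravo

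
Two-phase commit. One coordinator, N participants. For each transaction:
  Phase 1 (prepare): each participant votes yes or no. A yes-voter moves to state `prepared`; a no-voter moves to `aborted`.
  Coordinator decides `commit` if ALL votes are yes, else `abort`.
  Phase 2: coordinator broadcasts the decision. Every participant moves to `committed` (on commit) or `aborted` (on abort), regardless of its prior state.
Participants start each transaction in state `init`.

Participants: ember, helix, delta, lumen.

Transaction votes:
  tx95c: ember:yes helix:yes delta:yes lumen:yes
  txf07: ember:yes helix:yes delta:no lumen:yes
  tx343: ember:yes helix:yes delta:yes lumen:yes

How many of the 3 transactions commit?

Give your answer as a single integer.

tx95c: all yes -> commit (commits=1)
txf07: no from delta -> abort (commits=1)
tx343: all yes -> commit (commits=2)

Answer: 2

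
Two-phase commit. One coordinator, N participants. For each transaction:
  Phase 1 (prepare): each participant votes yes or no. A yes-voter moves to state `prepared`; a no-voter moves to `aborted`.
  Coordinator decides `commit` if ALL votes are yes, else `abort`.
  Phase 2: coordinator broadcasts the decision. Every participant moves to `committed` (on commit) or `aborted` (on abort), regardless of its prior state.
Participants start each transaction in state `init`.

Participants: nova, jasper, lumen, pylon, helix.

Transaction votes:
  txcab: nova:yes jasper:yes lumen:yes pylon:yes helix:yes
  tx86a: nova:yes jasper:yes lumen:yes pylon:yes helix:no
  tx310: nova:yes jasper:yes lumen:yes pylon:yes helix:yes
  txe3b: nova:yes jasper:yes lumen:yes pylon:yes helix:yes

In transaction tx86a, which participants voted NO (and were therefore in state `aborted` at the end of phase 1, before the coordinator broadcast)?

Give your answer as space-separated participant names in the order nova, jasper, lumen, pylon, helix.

Txn tx86a phase 1: nova yes -> prepared; jasper yes -> prepared; lumen yes -> prepared; pylon yes -> prepared; helix no -> aborted

Answer: helix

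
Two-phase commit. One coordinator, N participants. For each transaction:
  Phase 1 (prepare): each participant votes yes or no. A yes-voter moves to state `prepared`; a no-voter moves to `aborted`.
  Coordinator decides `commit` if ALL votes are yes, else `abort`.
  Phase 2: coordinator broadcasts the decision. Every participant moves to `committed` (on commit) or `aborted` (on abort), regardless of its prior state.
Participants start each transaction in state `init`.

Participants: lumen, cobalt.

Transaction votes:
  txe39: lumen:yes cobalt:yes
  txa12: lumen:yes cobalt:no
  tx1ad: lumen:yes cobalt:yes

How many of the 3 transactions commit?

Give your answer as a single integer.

txe39: all yes -> commit (commits=1)
txa12: no from cobalt -> abort (commits=1)
tx1ad: all yes -> commit (commits=2)

Answer: 2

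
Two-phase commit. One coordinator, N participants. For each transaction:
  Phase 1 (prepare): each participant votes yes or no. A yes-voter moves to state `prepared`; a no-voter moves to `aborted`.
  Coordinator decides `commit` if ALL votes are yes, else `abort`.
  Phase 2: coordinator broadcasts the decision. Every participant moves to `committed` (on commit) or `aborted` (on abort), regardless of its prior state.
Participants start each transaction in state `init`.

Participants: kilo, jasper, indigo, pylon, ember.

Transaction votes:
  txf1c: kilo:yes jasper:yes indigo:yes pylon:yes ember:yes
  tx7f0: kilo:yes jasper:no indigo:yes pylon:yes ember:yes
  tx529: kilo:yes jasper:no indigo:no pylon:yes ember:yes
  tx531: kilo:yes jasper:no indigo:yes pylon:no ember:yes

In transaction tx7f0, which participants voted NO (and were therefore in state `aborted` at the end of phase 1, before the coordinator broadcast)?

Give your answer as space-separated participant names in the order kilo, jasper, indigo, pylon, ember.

Answer: jasper

Derivation:
Txn tx7f0 phase 1: kilo yes -> prepared; jasper no -> aborted; indigo yes -> prepared; pylon yes -> prepared; ember yes -> prepared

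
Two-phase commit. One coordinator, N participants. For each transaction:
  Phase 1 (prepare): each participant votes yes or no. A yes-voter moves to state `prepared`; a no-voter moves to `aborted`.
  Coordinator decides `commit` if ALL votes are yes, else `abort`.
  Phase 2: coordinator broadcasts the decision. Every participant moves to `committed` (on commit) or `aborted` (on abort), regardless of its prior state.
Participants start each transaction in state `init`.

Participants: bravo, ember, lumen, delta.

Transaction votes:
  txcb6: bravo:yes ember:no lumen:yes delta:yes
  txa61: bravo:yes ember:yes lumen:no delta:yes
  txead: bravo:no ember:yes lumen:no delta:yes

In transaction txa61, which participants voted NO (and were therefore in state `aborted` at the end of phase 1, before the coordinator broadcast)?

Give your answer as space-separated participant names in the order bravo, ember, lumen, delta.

Txn txa61 phase 1: bravo yes -> prepared; ember yes -> prepared; lumen no -> aborted; delta yes -> prepared

Answer: lumen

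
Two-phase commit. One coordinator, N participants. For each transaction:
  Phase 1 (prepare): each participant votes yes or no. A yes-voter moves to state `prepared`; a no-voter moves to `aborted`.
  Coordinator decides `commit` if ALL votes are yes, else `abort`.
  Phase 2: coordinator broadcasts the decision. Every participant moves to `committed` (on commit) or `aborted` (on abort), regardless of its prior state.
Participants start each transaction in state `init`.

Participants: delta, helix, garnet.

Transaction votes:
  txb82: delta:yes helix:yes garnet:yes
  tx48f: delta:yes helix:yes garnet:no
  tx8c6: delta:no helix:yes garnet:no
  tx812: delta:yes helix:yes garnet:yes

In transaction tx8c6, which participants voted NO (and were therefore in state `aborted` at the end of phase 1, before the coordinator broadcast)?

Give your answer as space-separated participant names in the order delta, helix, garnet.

Answer: delta garnet

Derivation:
Txn tx8c6 phase 1: delta no -> aborted; helix yes -> prepared; garnet no -> aborted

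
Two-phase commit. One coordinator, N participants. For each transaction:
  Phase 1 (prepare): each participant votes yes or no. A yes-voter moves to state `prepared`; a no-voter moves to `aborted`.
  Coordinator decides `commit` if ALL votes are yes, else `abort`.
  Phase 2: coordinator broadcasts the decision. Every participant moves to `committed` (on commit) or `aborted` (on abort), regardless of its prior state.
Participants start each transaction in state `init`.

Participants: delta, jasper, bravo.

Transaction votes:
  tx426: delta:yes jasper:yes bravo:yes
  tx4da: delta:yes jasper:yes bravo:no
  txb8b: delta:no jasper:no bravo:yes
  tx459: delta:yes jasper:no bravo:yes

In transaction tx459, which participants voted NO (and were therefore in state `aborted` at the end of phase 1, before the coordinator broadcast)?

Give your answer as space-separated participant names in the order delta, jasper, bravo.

Answer: jasper

Derivation:
Txn tx459 phase 1: delta yes -> prepared; jasper no -> aborted; bravo yes -> prepared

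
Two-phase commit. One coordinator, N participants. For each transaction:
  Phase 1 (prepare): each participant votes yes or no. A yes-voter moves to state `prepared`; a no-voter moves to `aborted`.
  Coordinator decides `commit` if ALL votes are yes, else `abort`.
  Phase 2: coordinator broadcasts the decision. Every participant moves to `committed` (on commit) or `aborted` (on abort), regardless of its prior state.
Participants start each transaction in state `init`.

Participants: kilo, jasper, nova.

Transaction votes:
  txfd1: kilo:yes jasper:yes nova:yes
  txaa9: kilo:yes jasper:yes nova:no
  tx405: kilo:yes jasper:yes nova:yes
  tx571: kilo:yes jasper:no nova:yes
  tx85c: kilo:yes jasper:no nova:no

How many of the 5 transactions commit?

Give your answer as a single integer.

txfd1: all yes -> commit (commits=1)
txaa9: no from nova -> abort (commits=1)
tx405: all yes -> commit (commits=2)
tx571: no from jasper -> abort (commits=2)
tx85c: no from jasper, nova -> abort (commits=2)

Answer: 2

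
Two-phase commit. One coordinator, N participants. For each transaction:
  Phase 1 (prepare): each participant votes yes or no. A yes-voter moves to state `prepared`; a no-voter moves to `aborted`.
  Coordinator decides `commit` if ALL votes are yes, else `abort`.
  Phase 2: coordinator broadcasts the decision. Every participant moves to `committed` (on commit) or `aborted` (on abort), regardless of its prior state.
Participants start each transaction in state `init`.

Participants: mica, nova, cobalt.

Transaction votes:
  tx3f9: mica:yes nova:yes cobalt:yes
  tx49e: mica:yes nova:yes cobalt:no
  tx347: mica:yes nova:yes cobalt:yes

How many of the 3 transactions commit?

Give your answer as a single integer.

tx3f9: all yes -> commit (commits=1)
tx49e: no from cobalt -> abort (commits=1)
tx347: all yes -> commit (commits=2)

Answer: 2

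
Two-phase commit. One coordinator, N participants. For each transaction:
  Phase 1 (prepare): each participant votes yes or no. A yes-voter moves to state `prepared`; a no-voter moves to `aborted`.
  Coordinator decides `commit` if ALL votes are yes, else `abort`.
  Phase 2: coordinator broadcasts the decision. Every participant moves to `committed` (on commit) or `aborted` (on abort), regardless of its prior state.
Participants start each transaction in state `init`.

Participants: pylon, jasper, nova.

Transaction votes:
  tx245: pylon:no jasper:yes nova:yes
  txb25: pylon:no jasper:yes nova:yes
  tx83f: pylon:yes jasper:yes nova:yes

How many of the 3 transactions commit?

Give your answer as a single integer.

tx245: no from pylon -> abort (commits=0)
txb25: no from pylon -> abort (commits=0)
tx83f: all yes -> commit (commits=1)

Answer: 1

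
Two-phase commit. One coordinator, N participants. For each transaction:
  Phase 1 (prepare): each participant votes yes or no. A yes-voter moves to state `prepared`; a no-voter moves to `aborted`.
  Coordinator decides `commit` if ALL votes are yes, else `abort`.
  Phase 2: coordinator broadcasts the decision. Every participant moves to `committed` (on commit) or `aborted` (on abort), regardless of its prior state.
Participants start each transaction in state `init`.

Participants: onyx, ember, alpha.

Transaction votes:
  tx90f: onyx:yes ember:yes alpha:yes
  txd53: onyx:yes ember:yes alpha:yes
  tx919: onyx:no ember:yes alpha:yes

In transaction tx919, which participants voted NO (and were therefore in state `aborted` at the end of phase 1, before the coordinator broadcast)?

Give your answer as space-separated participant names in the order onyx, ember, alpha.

Txn tx919 phase 1: onyx no -> aborted; ember yes -> prepared; alpha yes -> prepared

Answer: onyx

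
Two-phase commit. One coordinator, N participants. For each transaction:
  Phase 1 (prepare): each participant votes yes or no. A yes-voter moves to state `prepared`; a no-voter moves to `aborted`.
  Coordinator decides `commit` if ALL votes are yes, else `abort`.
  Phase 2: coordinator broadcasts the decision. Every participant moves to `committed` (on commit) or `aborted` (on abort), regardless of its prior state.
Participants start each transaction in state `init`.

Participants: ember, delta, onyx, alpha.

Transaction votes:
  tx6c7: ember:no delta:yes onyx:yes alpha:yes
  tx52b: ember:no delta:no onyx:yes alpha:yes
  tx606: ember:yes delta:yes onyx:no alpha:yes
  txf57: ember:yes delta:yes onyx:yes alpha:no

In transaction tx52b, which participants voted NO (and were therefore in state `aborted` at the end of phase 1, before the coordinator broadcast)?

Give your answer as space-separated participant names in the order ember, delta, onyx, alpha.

Txn tx52b phase 1: ember no -> aborted; delta no -> aborted; onyx yes -> prepared; alpha yes -> prepared

Answer: ember delta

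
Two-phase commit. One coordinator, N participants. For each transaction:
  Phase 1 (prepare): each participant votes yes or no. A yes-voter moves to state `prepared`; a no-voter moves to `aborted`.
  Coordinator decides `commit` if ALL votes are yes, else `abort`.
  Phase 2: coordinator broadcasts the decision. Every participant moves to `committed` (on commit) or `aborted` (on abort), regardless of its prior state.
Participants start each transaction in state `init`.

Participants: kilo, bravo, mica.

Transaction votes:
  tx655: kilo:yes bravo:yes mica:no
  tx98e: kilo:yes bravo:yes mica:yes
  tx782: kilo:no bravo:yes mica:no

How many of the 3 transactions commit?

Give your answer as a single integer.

Answer: 1

Derivation:
tx655: no from mica -> abort (commits=0)
tx98e: all yes -> commit (commits=1)
tx782: no from kilo, mica -> abort (commits=1)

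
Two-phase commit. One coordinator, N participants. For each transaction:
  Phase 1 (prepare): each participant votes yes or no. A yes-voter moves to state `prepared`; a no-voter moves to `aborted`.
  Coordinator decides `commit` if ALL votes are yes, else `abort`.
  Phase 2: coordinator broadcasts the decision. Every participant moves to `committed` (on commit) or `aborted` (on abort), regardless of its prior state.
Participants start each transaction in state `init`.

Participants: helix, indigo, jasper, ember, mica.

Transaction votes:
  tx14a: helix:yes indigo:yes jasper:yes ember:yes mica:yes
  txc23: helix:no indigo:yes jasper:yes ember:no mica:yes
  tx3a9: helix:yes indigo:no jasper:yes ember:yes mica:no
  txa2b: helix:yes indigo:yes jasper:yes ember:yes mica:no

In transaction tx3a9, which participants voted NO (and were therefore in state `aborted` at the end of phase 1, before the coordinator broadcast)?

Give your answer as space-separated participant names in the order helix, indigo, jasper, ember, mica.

Txn tx3a9 phase 1: helix yes -> prepared; indigo no -> aborted; jasper yes -> prepared; ember yes -> prepared; mica no -> aborted

Answer: indigo mica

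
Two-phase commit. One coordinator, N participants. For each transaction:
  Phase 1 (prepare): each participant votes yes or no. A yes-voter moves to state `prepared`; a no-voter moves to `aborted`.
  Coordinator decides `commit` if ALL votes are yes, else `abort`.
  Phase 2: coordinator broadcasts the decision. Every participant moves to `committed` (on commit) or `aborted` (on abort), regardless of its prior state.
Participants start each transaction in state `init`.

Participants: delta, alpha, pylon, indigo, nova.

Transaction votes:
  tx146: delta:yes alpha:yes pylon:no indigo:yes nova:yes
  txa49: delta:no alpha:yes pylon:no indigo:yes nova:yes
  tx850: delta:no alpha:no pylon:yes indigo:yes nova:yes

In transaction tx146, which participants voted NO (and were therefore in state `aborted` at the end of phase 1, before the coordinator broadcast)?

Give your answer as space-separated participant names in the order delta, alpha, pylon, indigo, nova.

Answer: pylon

Derivation:
Txn tx146 phase 1: delta yes -> prepared; alpha yes -> prepared; pylon no -> aborted; indigo yes -> prepared; nova yes -> prepared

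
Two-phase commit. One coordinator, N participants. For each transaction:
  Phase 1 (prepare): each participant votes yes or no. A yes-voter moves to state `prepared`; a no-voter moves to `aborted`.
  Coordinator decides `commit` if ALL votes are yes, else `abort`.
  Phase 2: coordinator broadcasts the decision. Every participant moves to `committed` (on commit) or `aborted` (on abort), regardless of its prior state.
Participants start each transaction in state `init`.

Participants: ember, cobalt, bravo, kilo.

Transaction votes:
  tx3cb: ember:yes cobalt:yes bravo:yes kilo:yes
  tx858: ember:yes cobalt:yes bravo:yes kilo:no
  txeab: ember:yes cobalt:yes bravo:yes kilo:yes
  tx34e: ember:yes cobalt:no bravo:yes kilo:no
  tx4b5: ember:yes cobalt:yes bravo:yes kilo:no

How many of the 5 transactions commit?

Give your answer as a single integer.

tx3cb: all yes -> commit (commits=1)
tx858: no from kilo -> abort (commits=1)
txeab: all yes -> commit (commits=2)
tx34e: no from cobalt, kilo -> abort (commits=2)
tx4b5: no from kilo -> abort (commits=2)

Answer: 2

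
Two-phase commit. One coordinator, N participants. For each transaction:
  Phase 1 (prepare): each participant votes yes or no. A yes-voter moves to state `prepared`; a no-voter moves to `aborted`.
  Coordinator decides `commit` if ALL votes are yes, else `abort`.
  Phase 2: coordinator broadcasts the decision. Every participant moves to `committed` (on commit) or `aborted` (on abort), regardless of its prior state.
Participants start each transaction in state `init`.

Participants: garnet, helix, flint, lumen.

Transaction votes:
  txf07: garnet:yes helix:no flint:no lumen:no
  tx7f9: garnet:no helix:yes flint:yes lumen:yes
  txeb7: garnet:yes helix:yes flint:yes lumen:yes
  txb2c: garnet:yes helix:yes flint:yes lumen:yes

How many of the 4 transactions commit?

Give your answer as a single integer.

Answer: 2

Derivation:
txf07: no from helix, flint, lumen -> abort (commits=0)
tx7f9: no from garnet -> abort (commits=0)
txeb7: all yes -> commit (commits=1)
txb2c: all yes -> commit (commits=2)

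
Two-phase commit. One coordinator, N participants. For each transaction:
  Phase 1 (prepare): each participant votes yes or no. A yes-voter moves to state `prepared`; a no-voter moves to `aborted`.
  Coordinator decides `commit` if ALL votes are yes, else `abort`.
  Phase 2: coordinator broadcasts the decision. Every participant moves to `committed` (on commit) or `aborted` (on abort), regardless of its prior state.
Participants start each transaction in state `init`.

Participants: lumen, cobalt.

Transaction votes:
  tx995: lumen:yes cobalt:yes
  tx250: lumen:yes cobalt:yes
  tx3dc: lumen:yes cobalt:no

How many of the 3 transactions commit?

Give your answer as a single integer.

Answer: 2

Derivation:
tx995: all yes -> commit (commits=1)
tx250: all yes -> commit (commits=2)
tx3dc: no from cobalt -> abort (commits=2)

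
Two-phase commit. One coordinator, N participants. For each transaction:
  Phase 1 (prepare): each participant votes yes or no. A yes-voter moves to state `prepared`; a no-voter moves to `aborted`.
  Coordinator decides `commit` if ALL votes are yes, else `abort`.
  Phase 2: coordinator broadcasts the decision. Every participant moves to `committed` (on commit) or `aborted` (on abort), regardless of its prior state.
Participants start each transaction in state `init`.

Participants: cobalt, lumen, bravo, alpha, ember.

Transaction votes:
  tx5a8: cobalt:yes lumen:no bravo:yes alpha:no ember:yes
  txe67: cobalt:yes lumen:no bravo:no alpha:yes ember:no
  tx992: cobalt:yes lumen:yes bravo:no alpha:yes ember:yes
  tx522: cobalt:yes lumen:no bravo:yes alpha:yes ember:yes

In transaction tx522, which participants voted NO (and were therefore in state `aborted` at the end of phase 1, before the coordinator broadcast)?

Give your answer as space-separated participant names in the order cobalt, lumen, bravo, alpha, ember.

Txn tx522 phase 1: cobalt yes -> prepared; lumen no -> aborted; bravo yes -> prepared; alpha yes -> prepared; ember yes -> prepared

Answer: lumen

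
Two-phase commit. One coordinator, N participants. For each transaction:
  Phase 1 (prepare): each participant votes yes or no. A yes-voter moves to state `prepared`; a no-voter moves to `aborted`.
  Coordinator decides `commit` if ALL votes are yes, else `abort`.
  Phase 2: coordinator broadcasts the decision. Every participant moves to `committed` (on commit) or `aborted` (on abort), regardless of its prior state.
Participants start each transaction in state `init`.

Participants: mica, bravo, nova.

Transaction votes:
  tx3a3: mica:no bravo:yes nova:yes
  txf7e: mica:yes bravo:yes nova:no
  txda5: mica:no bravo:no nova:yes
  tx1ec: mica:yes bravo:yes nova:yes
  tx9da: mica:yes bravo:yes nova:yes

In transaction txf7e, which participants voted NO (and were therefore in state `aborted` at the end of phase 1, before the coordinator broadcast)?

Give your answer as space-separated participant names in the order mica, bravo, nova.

Txn txf7e phase 1: mica yes -> prepared; bravo yes -> prepared; nova no -> aborted

Answer: nova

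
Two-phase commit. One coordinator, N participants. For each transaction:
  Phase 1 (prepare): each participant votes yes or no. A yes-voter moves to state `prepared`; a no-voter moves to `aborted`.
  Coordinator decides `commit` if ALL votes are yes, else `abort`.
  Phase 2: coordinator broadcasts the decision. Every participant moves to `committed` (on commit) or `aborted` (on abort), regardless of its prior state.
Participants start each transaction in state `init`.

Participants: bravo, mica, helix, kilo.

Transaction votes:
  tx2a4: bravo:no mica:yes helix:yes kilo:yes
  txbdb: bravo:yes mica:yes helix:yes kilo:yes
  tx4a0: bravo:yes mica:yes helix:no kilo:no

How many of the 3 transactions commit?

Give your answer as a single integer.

Answer: 1

Derivation:
tx2a4: no from bravo -> abort (commits=0)
txbdb: all yes -> commit (commits=1)
tx4a0: no from helix, kilo -> abort (commits=1)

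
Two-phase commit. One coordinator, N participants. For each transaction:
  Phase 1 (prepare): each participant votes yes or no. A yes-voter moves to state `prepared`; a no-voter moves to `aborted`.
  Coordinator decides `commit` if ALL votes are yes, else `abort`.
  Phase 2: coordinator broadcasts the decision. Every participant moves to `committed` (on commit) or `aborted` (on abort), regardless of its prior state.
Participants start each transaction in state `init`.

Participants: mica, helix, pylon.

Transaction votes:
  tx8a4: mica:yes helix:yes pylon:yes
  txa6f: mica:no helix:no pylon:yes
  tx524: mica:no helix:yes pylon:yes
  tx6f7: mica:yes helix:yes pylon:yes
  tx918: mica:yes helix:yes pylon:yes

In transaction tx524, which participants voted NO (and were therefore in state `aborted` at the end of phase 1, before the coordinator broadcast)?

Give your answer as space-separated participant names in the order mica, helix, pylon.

Answer: mica

Derivation:
Txn tx524 phase 1: mica no -> aborted; helix yes -> prepared; pylon yes -> prepared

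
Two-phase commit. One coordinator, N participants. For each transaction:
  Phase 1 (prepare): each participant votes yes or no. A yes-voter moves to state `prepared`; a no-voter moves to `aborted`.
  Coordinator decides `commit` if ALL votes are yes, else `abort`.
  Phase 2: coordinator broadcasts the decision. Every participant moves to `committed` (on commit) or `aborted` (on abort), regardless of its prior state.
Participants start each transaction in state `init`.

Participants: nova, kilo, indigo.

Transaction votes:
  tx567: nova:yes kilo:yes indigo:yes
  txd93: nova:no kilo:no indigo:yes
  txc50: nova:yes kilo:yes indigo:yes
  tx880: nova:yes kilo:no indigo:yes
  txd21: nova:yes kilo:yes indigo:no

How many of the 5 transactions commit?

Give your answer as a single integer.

Answer: 2

Derivation:
tx567: all yes -> commit (commits=1)
txd93: no from nova, kilo -> abort (commits=1)
txc50: all yes -> commit (commits=2)
tx880: no from kilo -> abort (commits=2)
txd21: no from indigo -> abort (commits=2)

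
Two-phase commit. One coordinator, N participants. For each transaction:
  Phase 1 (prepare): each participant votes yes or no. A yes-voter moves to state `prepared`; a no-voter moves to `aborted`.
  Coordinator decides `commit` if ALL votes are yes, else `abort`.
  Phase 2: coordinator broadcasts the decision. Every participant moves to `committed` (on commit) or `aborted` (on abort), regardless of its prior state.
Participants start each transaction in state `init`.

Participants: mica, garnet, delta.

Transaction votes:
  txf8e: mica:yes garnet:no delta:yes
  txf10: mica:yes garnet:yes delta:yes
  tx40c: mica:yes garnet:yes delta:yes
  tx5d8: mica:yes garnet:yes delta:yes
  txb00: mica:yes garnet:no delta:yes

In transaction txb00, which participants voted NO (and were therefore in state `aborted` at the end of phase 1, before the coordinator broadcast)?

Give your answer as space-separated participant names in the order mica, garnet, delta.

Answer: garnet

Derivation:
Txn txb00 phase 1: mica yes -> prepared; garnet no -> aborted; delta yes -> prepared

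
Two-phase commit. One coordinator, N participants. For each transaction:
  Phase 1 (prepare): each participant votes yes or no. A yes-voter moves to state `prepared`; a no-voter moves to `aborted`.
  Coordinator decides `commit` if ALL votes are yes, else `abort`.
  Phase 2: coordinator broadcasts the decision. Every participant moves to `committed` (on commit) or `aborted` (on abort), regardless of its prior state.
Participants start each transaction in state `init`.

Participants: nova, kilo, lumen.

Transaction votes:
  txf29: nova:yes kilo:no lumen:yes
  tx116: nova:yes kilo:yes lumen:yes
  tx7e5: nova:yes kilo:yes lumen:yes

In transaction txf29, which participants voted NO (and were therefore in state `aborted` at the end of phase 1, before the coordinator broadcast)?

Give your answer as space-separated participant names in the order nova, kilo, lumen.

Answer: kilo

Derivation:
Txn txf29 phase 1: nova yes -> prepared; kilo no -> aborted; lumen yes -> prepared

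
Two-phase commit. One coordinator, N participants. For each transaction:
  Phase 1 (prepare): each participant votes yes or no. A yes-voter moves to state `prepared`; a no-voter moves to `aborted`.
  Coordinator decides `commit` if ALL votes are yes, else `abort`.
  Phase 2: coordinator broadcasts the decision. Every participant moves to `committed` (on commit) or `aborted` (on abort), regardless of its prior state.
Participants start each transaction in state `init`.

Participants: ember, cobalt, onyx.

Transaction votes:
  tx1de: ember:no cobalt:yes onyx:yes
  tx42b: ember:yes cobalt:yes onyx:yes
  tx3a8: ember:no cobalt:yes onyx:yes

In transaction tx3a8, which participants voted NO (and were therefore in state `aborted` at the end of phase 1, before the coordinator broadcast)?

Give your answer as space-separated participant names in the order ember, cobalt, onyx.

Answer: ember

Derivation:
Txn tx3a8 phase 1: ember no -> aborted; cobalt yes -> prepared; onyx yes -> prepared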